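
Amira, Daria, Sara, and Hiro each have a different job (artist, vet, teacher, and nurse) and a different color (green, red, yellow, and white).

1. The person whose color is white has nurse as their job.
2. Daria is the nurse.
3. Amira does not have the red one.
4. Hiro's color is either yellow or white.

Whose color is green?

With clues 1–2, Daria is impossible for the one with color green.
With clues 1–4, Hiro and Sara are impossible for the one with color green.
That leaves Amira.

Amira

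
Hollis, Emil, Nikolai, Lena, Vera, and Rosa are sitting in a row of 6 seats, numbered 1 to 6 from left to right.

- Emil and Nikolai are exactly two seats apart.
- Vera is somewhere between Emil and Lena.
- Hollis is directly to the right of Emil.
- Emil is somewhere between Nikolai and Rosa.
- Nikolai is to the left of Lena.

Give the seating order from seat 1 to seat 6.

From clues 1–2: Vera is in {2,3,4,5}.
From clues 1–3: Lena is in {1,2,5,6}.
From clues 1–4: Hollis is in {3,5}.
From clues 1–5: Rosa → seat 1, Emil → seat 2, Hollis → seat 3, Nikolai → seat 4, Vera → seat 5, Lena → seat 6.

Rosa, Emil, Hollis, Nikolai, Vera, Lena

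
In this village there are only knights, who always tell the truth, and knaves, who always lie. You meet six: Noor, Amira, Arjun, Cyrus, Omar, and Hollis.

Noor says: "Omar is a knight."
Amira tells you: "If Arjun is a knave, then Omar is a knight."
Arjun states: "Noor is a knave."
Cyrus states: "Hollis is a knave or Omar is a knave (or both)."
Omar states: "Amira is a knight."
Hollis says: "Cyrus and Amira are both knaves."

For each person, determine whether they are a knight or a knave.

Consider Noor. Suppose Noor is a knave.
Then no assignment of the remaining roles makes every statement match its speaker's type — contradiction.
So Noor is a knight.
With that fixed, Arjun's statement is false, so Arjun is a knave.
Consider Amira. Suppose Amira is a knave.
Then no assignment of the remaining roles makes every statement match its speaker's type — contradiction.
So Amira is a knight.
With that fixed, Omar's statement is true, so Omar is a knight.
With that fixed, Hollis's statement is false, so Hollis is a knave.
With that fixed, Cyrus's statement is true, so Cyrus is a knight.

Noor: knight, Amira: knight, Arjun: knave, Cyrus: knight, Omar: knight, Hollis: knave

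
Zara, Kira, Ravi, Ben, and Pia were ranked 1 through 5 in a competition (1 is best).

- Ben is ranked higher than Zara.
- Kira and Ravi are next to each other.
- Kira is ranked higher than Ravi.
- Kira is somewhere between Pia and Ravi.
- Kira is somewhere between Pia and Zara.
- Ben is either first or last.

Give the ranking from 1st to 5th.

From clue 1: Zara is in {2,3,4,5}.
From clues 1–4: Zara is in {2,3,5}.
From clues 1–5: Zara → rank 5.
From clues 1–6: Ben → rank 1, Pia → rank 2, Kira → rank 3, Ravi → rank 4.

Ben, Pia, Kira, Ravi, Zara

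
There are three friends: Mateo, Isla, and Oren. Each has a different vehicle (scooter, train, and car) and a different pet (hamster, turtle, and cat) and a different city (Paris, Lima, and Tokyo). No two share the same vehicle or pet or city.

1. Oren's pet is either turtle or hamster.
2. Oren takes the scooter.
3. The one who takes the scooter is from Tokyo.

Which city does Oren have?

Tokyo

With clues 1–3, Lima and Paris are impossible for Oren's city.
That leaves Tokyo.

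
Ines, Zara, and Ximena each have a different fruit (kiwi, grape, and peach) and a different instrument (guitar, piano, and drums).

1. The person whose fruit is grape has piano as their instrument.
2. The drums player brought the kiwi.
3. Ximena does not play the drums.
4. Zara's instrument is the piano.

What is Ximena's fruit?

peach

With clues 1–3, kiwi is impossible for Ximena's fruit.
With clues 1–4, grape is impossible for Ximena's fruit.
That leaves peach.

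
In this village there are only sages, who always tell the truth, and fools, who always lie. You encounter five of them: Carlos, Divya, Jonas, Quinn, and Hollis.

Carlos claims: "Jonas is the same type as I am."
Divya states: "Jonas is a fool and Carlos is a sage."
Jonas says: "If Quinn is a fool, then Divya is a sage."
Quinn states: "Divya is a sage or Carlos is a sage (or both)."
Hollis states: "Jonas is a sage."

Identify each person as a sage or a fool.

Consider Carlos. Suppose Carlos is a fool.
Then no assignment of the remaining roles makes every statement match its speaker's type — contradiction.
So Carlos is a sage.
With that fixed, Quinn's statement is true, so Quinn is a sage.
With that fixed, Jonas's statement is true, so Jonas is a sage.
With that fixed, Hollis's statement is true, so Hollis is a sage.
With that fixed, Divya's statement is false, so Divya is a fool.

Carlos: sage, Divya: fool, Jonas: sage, Quinn: sage, Hollis: sage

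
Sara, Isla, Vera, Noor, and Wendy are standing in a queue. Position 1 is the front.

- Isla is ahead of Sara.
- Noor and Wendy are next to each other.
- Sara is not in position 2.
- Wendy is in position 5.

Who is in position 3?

With clues 1–4, Isla, Noor, Vera, and Wendy are ruled out for position 3.
So position 3 is Sara.

Sara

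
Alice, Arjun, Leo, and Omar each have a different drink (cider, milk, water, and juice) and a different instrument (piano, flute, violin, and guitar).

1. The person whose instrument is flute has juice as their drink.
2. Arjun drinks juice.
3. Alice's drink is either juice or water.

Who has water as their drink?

With clues 1–2, Arjun is impossible for the one with drink water.
With clues 1–3, Leo and Omar are impossible for the one with drink water.
That leaves Alice.

Alice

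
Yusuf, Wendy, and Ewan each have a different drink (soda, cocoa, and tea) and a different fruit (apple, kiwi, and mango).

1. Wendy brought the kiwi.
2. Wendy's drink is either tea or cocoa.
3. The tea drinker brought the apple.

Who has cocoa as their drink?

Wendy

With clues 1–3, Ewan and Yusuf are impossible for the one with drink cocoa.
That leaves Wendy.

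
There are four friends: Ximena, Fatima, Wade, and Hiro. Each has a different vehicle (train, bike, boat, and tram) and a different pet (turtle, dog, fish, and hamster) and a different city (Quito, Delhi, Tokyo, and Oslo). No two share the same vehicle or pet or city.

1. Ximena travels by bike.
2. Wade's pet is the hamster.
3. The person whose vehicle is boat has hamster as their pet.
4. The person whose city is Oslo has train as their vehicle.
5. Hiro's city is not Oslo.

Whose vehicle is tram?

Clue 1 rules out Ximena for the one with vehicle tram.
With clues 1–3, Wade is impossible for the one with vehicle tram.
With clues 1–5, Fatima is impossible for the one with vehicle tram.
That leaves Hiro.

Hiro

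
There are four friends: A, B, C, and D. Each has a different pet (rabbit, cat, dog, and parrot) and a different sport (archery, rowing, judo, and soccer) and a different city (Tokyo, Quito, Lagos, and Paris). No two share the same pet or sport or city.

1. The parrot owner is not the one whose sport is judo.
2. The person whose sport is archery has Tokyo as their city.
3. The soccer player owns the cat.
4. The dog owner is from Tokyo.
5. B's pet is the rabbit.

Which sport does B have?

judo

With clues 1–5, archery, rowing, and soccer are impossible for B's sport.
That leaves judo.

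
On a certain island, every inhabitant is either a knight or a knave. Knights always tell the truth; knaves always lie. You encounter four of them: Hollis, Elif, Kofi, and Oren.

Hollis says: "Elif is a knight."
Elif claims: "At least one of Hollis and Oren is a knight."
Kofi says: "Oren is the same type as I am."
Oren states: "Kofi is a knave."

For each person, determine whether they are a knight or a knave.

Hollis: knight, Elif: knight, Kofi: knave, Oren: knight

Consider Hollis. Suppose Hollis is a knave.
Then no assignment of the remaining roles makes every statement match its speaker's type — contradiction.
So Hollis is a knight.
With that fixed, Elif's statement is true, so Elif is a knight.
Consider Kofi. Suppose Kofi is a knight.
Then no assignment of the remaining roles makes every statement match its speaker's type — contradiction.
So Kofi is a knave.
With that fixed, Oren's statement is true, so Oren is a knight.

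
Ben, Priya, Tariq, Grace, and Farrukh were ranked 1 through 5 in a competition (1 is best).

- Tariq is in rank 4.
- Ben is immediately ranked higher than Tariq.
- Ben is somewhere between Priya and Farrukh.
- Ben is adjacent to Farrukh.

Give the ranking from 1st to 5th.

Grace, Farrukh, Ben, Tariq, Priya

From clue 1: Tariq → rank 4.
From clues 1–2: Ben → rank 3.
From clues 1–3: Grace is in {1,2}.
From clues 1–4: Grace → rank 1, Farrukh → rank 2, Priya → rank 5.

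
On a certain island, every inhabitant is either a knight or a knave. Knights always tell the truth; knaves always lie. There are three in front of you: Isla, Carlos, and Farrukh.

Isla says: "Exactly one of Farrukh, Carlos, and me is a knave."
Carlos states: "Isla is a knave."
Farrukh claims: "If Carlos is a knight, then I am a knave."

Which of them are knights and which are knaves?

Consider Isla. Suppose Isla is a knave.
Then no assignment of the remaining roles makes every statement match its speaker's type — contradiction.
So Isla is a knight.
With that fixed, Carlos's statement is false, so Carlos is a knave.
With that fixed, Farrukh's statement is true, so Farrukh is a knight.

Isla: knight, Carlos: knave, Farrukh: knight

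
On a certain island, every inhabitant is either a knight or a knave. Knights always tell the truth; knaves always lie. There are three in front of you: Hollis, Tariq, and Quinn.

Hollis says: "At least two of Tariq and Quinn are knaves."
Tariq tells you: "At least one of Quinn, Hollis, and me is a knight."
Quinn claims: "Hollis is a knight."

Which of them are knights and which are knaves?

Consider Hollis. Suppose Hollis is a knight.
Then no assignment of the remaining roles makes every statement match its speaker's type — contradiction.
So Hollis is a knave.
With that fixed, Quinn's statement is false, so Quinn is a knave.
Consider Tariq. Suppose Tariq is a knave.
Then Hollis's statement comes out true, contradicting Hollis being a knave.
So Tariq is a knight.

Hollis: knave, Tariq: knight, Quinn: knave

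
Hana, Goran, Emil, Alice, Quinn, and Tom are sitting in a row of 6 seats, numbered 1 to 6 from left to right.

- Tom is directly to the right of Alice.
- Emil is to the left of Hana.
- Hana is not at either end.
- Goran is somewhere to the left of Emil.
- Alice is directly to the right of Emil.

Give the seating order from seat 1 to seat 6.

Goran, Emil, Alice, Tom, Hana, Quinn

From clue 1: Alice is in {1,2,3,4,5}.
From clues 1–2: Hana is in {2,3,4,5,6}.
From clues 1–3: Hana is in {2,3,4,5}.
From clues 1–4: Hana is in {3,4,5}.
From clues 1–5: Goran → seat 1, Emil → seat 2, Alice → seat 3, Tom → seat 4, Hana → seat 5, Quinn → seat 6.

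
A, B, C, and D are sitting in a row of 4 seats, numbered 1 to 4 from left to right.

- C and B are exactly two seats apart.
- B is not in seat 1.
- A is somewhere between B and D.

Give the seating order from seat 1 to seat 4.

D, C, A, B

From clues 1–2: B is in {2,3,4}.
From clues 1–3: D → seat 1, C → seat 2, A → seat 3, B → seat 4.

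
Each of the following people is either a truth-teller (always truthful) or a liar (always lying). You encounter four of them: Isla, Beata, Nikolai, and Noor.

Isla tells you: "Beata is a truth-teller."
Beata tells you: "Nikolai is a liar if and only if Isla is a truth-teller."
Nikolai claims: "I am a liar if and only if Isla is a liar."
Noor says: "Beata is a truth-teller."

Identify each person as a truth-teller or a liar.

Isla: truth-teller, Beata: truth-teller, Nikolai: liar, Noor: truth-teller

Consider Isla. Suppose Isla is a liar.
Then whichever role Nikolai has, Nikolai's statement has the wrong truth value — contradiction.
So Isla is a truth-teller.
Consider Beata. Suppose Beata is a liar.
Then Isla's statement comes out false, contradicting Isla being a truth-teller.
So Beata is a truth-teller.
With that fixed, Noor's statement is true, so Noor is a truth-teller.
Consider Nikolai. Suppose Nikolai is a truth-teller.
Then Beata's statement comes out false, contradicting Beata being a truth-teller.
So Nikolai is a liar.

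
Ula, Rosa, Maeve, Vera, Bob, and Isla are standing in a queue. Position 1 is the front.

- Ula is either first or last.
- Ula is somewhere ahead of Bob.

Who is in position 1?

Ula

With clues 1–2, Bob, Isla, Maeve, Rosa, and Vera are ruled out for position 1.
So position 1 is Ula.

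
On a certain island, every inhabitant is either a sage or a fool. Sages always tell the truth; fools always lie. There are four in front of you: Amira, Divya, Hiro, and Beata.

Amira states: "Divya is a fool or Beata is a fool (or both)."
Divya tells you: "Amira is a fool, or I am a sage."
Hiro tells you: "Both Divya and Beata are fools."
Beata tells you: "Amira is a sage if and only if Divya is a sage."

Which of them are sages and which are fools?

Consider Amira. Suppose Amira is a fool.
Then no assignment of the remaining roles makes every statement match its speaker's type — contradiction.
So Amira is a sage.
Consider Divya. Suppose Divya is a sage.
Then no assignment of the remaining roles makes every statement match its speaker's type — contradiction.
So Divya is a fool.
With that fixed, Beata's statement is false, so Beata is a fool.
With that fixed, Hiro's statement is true, so Hiro is a sage.

Amira: sage, Divya: fool, Hiro: sage, Beata: fool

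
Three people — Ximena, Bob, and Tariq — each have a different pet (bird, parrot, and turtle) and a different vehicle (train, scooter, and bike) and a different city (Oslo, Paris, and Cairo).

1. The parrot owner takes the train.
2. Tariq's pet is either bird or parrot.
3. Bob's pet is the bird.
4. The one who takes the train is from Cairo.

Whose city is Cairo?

With clues 1–4, Bob and Ximena are impossible for the one with city Cairo.
That leaves Tariq.

Tariq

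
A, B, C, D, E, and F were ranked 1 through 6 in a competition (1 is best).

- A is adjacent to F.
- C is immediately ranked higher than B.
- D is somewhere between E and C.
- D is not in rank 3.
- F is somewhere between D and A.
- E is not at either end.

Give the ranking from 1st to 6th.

From clues 1–2: B is in {2,3,4,5,6}.
From clues 1–3: B is in {2,4,6}.
From clues 1–6: A → rank 1, F → rank 2, E → rank 3, D → rank 4, C → rank 5, B → rank 6.

A, F, E, D, C, B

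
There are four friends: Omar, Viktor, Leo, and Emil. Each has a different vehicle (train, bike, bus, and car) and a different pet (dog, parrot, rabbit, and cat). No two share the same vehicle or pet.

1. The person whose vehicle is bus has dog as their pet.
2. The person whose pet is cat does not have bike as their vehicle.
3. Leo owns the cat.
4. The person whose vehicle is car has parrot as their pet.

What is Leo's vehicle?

train

With clues 1–3, bike and bus are impossible for Leo's vehicle.
With clues 1–4, car is impossible for Leo's vehicle.
That leaves train.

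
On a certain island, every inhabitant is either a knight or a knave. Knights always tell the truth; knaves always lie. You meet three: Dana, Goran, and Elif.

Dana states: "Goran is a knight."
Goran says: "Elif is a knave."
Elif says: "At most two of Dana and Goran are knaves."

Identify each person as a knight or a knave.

Regardless of anyone's role, Elif's statement is true, so Elif is a knight.
With that fixed, Goran's statement is false, so Goran is a knave.
With that fixed, Dana's statement is false, so Dana is a knave.

Dana: knave, Goran: knave, Elif: knight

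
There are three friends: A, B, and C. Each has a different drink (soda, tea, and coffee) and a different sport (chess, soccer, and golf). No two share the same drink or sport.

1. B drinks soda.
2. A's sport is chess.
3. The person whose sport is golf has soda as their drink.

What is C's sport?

soccer

With clues 1–2, chess is impossible for C's sport.
With clues 1–3, golf is impossible for C's sport.
That leaves soccer.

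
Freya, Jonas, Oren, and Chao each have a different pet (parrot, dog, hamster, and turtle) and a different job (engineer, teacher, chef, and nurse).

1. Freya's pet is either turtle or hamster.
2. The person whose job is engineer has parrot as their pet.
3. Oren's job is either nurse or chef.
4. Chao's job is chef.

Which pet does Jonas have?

With clues 1–4, dog, hamster, and turtle are impossible for Jonas's pet.
That leaves parrot.

parrot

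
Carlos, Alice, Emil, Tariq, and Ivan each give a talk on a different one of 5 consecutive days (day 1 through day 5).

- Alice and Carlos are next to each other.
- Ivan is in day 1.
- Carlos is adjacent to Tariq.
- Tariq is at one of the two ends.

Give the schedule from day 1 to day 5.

Ivan, Emil, Alice, Carlos, Tariq

From clues 1–2: Ivan → day 1.
From clues 1–3: Carlos is in {3,4}.
From clues 1–4: Emil → day 2, Alice → day 3, Carlos → day 4, Tariq → day 5.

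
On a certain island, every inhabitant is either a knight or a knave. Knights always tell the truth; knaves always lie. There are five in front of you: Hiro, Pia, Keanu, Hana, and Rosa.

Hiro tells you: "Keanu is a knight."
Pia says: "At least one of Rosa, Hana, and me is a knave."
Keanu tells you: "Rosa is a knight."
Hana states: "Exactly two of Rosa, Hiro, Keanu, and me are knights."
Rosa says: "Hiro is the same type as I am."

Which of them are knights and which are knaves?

Hiro: knight, Pia: knight, Keanu: knight, Hana: knave, Rosa: knight

Consider Hiro. Suppose Hiro is a knave.
Then whichever role Rosa has, Rosa's statement has the wrong truth value — contradiction.
So Hiro is a knight.
Consider Pia. Suppose Pia is a knave.
Then Pia's own statement would have to be false, but it can't be — contradiction.
So Pia is a knight.
Consider Keanu. Suppose Keanu is a knave.
Then Hiro's statement comes out false, contradicting Hiro being a knight.
So Keanu is a knight.
Consider Hana. Suppose Hana is a knight.
Then Hana's own statement would have to be true, but it can't be — contradiction.
So Hana is a knave.
Consider Rosa. Suppose Rosa is a knave.
Then Keanu's statement comes out false, contradicting Keanu being a knight.
So Rosa is a knight.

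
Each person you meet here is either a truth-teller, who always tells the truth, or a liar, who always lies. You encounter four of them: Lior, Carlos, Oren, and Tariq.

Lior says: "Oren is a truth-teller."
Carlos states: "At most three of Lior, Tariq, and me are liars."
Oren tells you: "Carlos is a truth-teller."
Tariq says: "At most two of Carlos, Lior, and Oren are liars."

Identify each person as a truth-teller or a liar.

Regardless of anyone's role, Carlos's statement is true, so Carlos is a truth-teller.
With that fixed, Oren's statement is true, so Oren is a truth-teller.
With that fixed, Tariq's statement is true, so Tariq is a truth-teller.
With that fixed, Lior's statement is true, so Lior is a truth-teller.

Lior: truth-teller, Carlos: truth-teller, Oren: truth-teller, Tariq: truth-teller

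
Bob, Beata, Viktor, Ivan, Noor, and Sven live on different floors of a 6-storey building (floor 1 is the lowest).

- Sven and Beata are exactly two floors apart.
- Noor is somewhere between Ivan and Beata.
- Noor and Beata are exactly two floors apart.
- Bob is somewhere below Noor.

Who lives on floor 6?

With clues 1–2, Noor is ruled out for floor 6.
With clues 1–3, Beata, Bob, and Viktor are ruled out for floor 6.
With clues 1–4, Sven is ruled out for floor 6.
So floor 6 is Ivan.

Ivan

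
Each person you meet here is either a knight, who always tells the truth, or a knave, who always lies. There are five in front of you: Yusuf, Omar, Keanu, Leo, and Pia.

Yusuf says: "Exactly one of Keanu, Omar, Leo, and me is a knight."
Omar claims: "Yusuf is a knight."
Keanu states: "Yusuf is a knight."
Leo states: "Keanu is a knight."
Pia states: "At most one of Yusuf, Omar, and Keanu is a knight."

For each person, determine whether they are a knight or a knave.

Consider Yusuf. Suppose Yusuf is a knight.
Then no assignment of the remaining roles makes every statement match its speaker's type — contradiction.
So Yusuf is a knave.
With that fixed, Omar's statement is false, so Omar is a knave.
With that fixed, Keanu's statement is false, so Keanu is a knave.
With that fixed, Leo's statement is false, so Leo is a knave.
With that fixed, Pia's statement is true, so Pia is a knight.

Yusuf: knave, Omar: knave, Keanu: knave, Leo: knave, Pia: knight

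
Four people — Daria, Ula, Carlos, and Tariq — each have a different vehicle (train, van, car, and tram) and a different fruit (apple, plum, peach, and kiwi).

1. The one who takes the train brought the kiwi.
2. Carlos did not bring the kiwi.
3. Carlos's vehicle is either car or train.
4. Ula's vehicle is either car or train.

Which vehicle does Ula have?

With clues 1–3, car is impossible for Ula's vehicle.
With clues 1–4, tram and van are impossible for Ula's vehicle.
That leaves train.

train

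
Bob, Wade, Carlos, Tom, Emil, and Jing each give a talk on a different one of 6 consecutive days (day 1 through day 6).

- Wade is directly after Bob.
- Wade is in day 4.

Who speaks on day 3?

With clues 1–2, Carlos, Emil, Jing, Tom, and Wade are ruled out for day 3.
So day 3 is Bob.

Bob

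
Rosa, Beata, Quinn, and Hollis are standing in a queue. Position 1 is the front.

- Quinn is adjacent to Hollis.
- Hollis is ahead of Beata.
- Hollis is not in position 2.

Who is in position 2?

Quinn

With clues 1–2, Beata and Rosa are ruled out for position 2.
With clues 1–3, Hollis is ruled out for position 2.
So position 2 is Quinn.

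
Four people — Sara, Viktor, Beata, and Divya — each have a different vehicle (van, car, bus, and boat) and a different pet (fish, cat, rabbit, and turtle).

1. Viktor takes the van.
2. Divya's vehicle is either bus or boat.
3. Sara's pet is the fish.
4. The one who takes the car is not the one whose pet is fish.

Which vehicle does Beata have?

car

Clue 1 rules out van for Beata's vehicle.
With clues 1–4, boat and bus are impossible for Beata's vehicle.
That leaves car.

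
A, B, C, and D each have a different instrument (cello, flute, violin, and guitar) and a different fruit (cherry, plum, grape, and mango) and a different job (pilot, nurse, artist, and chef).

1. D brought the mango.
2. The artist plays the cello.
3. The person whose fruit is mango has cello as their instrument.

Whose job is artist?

With clues 1–3, A, B, and C are impossible for the one with job artist.
That leaves D.

D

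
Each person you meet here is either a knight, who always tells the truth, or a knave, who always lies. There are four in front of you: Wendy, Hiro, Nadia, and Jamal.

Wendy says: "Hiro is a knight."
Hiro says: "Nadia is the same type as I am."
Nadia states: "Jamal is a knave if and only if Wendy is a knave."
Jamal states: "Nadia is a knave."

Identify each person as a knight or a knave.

Consider Wendy. Suppose Wendy is a knight.
Then no assignment of the remaining roles makes every statement match its speaker's type — contradiction.
So Wendy is a knave.
Consider Hiro. Suppose Hiro is a knight.
Then Wendy's statement comes out true, contradicting Wendy being a knave.
So Hiro is a knave.
Consider Nadia. Suppose Nadia is a knave.
Then Hiro's statement comes out true, contradicting Hiro being a knave.
So Nadia is a knight.
With that fixed, Jamal's statement is false, so Jamal is a knave.

Wendy: knave, Hiro: knave, Nadia: knight, Jamal: knave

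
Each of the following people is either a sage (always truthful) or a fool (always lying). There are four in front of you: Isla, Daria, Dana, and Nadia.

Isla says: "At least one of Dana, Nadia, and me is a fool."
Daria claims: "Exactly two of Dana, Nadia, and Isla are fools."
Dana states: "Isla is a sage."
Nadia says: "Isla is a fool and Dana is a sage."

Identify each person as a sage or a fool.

Consider Isla. Suppose Isla is a fool.
Then Isla's own statement would have to be false, but it can't be — contradiction.
So Isla is a sage.
With that fixed, Dana's statement is true, so Dana is a sage.
With that fixed, Nadia's statement is false, so Nadia is a fool.
With that fixed, Daria's statement is false, so Daria is a fool.

Isla: sage, Daria: fool, Dana: sage, Nadia: fool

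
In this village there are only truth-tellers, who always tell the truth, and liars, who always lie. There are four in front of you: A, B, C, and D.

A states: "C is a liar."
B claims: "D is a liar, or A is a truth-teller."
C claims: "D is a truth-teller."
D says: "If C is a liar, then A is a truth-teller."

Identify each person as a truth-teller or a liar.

Consider A. Suppose A is a truth-teller.
Then no assignment of the remaining roles makes every statement match its speaker's type — contradiction.
So A is a liar.
Consider B. Suppose B is a truth-teller.
Then no assignment of the remaining roles makes every statement match its speaker's type — contradiction.
So B is a liar.
Consider C. Suppose C is a liar.
Then A's statement comes out true, contradicting A being a liar.
So C is a truth-teller.
With that fixed, D's statement is true, so D is a truth-teller.

A: liar, B: liar, C: truth-teller, D: truth-teller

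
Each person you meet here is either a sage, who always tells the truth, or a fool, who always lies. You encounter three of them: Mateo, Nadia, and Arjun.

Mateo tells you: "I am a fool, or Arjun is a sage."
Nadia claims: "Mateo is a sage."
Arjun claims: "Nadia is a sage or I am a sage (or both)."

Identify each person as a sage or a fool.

Mateo: sage, Nadia: sage, Arjun: sage

Consider Mateo. Suppose Mateo is a fool.
Then Mateo's own statement would have to be false, but it can't be — contradiction.
So Mateo is a sage.
With that fixed, Nadia's statement is true, so Nadia is a sage.
With that fixed, Arjun's statement is true, so Arjun is a sage.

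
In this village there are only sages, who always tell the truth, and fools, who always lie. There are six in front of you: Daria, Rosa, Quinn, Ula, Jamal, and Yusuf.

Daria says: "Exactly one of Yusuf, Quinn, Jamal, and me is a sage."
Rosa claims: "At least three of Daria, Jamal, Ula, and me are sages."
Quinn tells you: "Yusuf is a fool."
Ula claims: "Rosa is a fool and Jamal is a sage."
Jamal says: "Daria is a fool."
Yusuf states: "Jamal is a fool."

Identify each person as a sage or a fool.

Daria: fool, Rosa: fool, Quinn: sage, Ula: sage, Jamal: sage, Yusuf: fool

Consider Daria. Suppose Daria is a sage.
Then no assignment of the remaining roles makes every statement match its speaker's type — contradiction.
So Daria is a fool.
With that fixed, Jamal's statement is true, so Jamal is a sage.
With that fixed, Yusuf's statement is false, so Yusuf is a fool.
With that fixed, Quinn's statement is true, so Quinn is a sage.
Consider Rosa. Suppose Rosa is a sage.
Then no assignment of the remaining roles makes every statement match its speaker's type — contradiction.
So Rosa is a fool.
With that fixed, Ula's statement is true, so Ula is a sage.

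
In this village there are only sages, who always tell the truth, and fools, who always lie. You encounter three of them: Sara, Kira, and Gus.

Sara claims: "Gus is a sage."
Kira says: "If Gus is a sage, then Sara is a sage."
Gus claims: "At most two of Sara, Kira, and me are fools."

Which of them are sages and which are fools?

Sara: sage, Kira: sage, Gus: sage

Consider Sara. Suppose Sara is a fool.
Then no assignment of the remaining roles makes every statement match its speaker's type — contradiction.
So Sara is a sage.
With that fixed, Kira's statement is true, so Kira is a sage.
With that fixed, Gus's statement is true, so Gus is a sage.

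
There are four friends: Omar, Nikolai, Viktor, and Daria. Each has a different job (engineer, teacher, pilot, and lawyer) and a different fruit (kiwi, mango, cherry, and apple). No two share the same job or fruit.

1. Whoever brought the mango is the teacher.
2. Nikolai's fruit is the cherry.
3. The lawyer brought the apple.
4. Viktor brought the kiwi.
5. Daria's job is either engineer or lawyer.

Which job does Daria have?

With clues 1–4, engineer and pilot are impossible for Daria's job.
With clues 1–5, teacher is impossible for Daria's job.
That leaves lawyer.

lawyer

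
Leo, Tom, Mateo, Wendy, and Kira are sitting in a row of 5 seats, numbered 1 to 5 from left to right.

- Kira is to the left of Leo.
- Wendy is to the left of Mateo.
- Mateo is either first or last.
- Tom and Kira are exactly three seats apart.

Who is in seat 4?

Tom

With clues 1–3, Kira and Mateo are ruled out for seat 4.
With clues 1–4, Leo and Wendy are ruled out for seat 4.
So seat 4 is Tom.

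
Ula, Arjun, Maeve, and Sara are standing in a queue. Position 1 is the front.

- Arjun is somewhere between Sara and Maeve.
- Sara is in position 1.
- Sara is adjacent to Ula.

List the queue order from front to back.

Sara, Ula, Arjun, Maeve

From clue 1: Arjun is in {2,3}.
From clues 1–2: Sara → position 1.
From clues 1–3: Ula → position 2, Arjun → position 3, Maeve → position 4.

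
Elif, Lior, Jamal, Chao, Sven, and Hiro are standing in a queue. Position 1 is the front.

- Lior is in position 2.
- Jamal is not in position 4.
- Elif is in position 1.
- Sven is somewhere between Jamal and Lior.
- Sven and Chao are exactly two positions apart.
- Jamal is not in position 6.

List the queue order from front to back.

From clue 1: Lior → position 2.
From clues 1–2: Jamal is in {1,3,5,6}.
From clues 1–3: Elif → position 1.
From clues 1–4: Jamal is in {5,6}.
From clues 1–6: Hiro → position 3, Sven → position 4, Jamal → position 5, Chao → position 6.

Elif, Lior, Hiro, Sven, Jamal, Chao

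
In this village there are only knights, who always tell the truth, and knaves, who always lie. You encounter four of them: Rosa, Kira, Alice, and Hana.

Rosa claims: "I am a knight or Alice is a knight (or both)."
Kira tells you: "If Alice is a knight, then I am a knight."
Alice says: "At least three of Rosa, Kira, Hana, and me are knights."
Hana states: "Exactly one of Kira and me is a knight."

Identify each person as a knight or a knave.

Rosa: knight, Kira: knave, Alice: knight, Hana: knight

Consider Rosa. Suppose Rosa is a knave.
Then no assignment of the remaining roles makes every statement match its speaker's type — contradiction.
So Rosa is a knight.
Consider Kira. Suppose Kira is a knight.
Then whichever role Hana has, Hana's statement has the wrong truth value — contradiction.
So Kira is a knave.
Consider Alice. Suppose Alice is a knave.
Then Kira's statement comes out true, contradicting Kira being a knave.
So Alice is a knight.
Consider Hana. Suppose Hana is a knave.
Then Alice's statement comes out false, contradicting Alice being a knight.
So Hana is a knight.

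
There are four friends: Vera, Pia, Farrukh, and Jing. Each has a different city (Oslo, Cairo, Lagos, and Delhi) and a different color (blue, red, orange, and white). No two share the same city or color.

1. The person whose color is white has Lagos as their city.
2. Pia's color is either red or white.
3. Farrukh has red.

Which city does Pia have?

With clues 1–3, Cairo, Delhi, and Oslo are impossible for Pia's city.
That leaves Lagos.

Lagos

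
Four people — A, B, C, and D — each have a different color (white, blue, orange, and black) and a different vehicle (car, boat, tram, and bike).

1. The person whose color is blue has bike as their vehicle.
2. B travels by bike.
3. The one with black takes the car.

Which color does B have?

blue

With clues 1–2, black, orange, and white are impossible for B's color.
That leaves blue.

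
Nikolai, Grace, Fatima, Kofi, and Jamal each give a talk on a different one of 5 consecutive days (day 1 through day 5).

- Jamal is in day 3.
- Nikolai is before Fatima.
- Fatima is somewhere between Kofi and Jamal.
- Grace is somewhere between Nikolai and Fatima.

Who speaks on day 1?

Nikolai

With clue 1, Jamal is ruled out for day 1.
With clues 1–2, Fatima is ruled out for day 1.
With clues 1–3, Kofi is ruled out for day 1.
With clues 1–4, Grace is ruled out for day 1.
So day 1 is Nikolai.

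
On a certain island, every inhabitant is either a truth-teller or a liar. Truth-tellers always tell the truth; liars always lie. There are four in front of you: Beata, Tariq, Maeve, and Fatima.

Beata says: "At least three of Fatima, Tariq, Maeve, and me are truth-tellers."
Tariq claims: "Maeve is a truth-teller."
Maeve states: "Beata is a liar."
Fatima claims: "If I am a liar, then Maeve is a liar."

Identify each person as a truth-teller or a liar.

Consider Beata. Suppose Beata is a truth-teller.
Then no assignment of the remaining roles makes every statement match its speaker's type — contradiction.
So Beata is a liar.
With that fixed, Maeve's statement is true, so Maeve is a truth-teller.
With that fixed, Tariq's statement is true, so Tariq is a truth-teller.
Consider Fatima. Suppose Fatima is a truth-teller.
Then Beata's statement comes out true, contradicting Beata being a liar.
So Fatima is a liar.

Beata: liar, Tariq: truth-teller, Maeve: truth-teller, Fatima: liar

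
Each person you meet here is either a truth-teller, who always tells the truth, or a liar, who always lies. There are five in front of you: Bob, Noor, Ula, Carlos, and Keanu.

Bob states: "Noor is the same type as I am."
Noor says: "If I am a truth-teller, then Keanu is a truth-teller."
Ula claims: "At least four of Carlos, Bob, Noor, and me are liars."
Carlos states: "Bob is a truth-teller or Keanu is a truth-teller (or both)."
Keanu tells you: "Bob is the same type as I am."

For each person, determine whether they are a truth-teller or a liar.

Bob: truth-teller, Noor: truth-teller, Ula: liar, Carlos: truth-teller, Keanu: truth-teller

Consider Bob. Suppose Bob is a liar.
Then whichever role Keanu has, Keanu's statement has the wrong truth value — contradiction.
So Bob is a truth-teller.
With that fixed, Ula's statement is false, so Ula is a liar.
With that fixed, Carlos's statement is true, so Carlos is a truth-teller.
Consider Noor. Suppose Noor is a liar.
Then Bob's statement comes out false, contradicting Bob being a truth-teller.
So Noor is a truth-teller.
Consider Keanu. Suppose Keanu is a liar.
Then Noor's statement comes out false, contradicting Noor being a truth-teller.
So Keanu is a truth-teller.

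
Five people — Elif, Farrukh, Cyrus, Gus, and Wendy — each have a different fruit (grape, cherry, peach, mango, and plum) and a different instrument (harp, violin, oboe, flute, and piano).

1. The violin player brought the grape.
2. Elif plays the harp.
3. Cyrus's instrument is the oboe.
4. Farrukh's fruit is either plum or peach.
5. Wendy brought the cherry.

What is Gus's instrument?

violin

With clues 1–2, harp is impossible for Gus's instrument.
With clues 1–3, oboe is impossible for Gus's instrument.
With clues 1–5, flute and piano are impossible for Gus's instrument.
That leaves violin.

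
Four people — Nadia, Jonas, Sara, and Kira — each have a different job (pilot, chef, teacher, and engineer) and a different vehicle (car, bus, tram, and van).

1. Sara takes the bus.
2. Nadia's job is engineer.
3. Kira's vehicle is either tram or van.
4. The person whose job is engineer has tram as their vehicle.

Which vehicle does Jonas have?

Clue 1 rules out bus for Jonas's vehicle.
With clues 1–4, tram and van are impossible for Jonas's vehicle.
That leaves car.

car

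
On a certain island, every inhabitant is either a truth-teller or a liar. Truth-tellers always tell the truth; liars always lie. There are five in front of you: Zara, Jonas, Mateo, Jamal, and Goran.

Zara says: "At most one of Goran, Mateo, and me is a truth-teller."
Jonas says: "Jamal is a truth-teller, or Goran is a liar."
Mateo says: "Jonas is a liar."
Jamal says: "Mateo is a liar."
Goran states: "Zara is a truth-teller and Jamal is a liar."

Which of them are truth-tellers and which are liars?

Zara: truth-teller, Jonas: truth-teller, Mateo: liar, Jamal: truth-teller, Goran: liar

Consider Zara. Suppose Zara is a liar.
Then no assignment of the remaining roles makes every statement match its speaker's type — contradiction.
So Zara is a truth-teller.
Consider Jonas. Suppose Jonas is a liar.
Then no assignment of the remaining roles makes every statement match its speaker's type — contradiction.
So Jonas is a truth-teller.
With that fixed, Mateo's statement is false, so Mateo is a liar.
With that fixed, Jamal's statement is true, so Jamal is a truth-teller.
With that fixed, Goran's statement is false, so Goran is a liar.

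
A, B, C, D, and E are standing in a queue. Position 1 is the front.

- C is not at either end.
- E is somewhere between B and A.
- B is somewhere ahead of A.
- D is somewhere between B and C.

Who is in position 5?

A

With clue 1, C is ruled out for position 5.
With clues 1–2, E is ruled out for position 5.
With clues 1–3, B is ruled out for position 5.
With clues 1–4, D is ruled out for position 5.
So position 5 is A.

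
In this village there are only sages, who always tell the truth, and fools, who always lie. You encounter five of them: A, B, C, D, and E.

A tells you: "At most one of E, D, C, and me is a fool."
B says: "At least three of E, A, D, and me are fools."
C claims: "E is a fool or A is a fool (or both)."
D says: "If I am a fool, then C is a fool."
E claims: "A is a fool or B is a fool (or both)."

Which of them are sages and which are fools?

Consider A. Suppose A is a fool.
Then no assignment of the remaining roles makes every statement match its speaker's type — contradiction.
So A is a sage.
Consider B. Suppose B is a sage.
Then B's own statement would have to be true, but it can't be — contradiction.
So B is a fool.
With that fixed, E's statement is true, so E is a sage.
With that fixed, C's statement is false, so C is a fool.
With that fixed, D's statement is true, so D is a sage.

A: sage, B: fool, C: fool, D: sage, E: sage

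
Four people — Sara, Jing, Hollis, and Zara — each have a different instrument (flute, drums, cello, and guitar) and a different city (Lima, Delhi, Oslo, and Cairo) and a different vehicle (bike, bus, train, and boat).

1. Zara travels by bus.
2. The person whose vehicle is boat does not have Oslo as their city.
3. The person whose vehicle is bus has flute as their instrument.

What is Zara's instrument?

With clues 1–3, cello, drums, and guitar are impossible for Zara's instrument.
That leaves flute.

flute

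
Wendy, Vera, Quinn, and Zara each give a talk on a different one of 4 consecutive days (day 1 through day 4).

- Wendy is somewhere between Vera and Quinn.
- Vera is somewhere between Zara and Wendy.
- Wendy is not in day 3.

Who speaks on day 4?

With clue 1, Wendy is ruled out for day 4.
With clues 1–2, Vera is ruled out for day 4.
With clues 1–3, Quinn is ruled out for day 4.
So day 4 is Zara.

Zara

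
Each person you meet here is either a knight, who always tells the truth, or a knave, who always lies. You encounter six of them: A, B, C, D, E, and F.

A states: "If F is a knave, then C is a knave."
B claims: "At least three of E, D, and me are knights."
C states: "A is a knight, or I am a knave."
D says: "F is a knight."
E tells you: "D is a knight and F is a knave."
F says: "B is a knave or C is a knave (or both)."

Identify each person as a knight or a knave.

A: knight, B: knave, C: knight, D: knight, E: knave, F: knight

Consider A. Suppose A is a knave.
Then whichever role C has, C's statement has the wrong truth value — contradiction.
So A is a knight.
With that fixed, C's statement is true, so C is a knight.
Consider B. Suppose B is a knight.
Then no assignment of the remaining roles makes every statement match its speaker's type — contradiction.
So B is a knave.
With that fixed, F's statement is true, so F is a knight.
With that fixed, D's statement is true, so D is a knight.
With that fixed, E's statement is false, so E is a knave.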